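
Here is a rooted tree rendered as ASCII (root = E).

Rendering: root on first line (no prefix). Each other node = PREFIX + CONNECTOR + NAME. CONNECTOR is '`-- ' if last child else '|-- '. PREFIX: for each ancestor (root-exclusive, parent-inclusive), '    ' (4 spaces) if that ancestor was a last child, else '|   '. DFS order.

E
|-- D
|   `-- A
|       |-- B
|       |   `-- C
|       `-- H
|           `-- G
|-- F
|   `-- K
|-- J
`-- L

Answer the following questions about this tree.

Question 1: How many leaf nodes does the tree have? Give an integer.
Leaves (nodes with no children): C, G, J, K, L

Answer: 5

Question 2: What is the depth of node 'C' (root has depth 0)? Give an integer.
Path from root to C: E -> D -> A -> B -> C
Depth = number of edges = 4

Answer: 4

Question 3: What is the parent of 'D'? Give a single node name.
Scan adjacency: D appears as child of E

Answer: E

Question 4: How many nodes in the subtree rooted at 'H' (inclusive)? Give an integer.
Answer: 2

Derivation:
Subtree rooted at H contains: G, H
Count = 2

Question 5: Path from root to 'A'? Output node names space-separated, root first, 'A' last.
Walk down from root: E -> D -> A

Answer: E D A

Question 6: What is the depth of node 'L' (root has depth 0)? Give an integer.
Path from root to L: E -> L
Depth = number of edges = 1

Answer: 1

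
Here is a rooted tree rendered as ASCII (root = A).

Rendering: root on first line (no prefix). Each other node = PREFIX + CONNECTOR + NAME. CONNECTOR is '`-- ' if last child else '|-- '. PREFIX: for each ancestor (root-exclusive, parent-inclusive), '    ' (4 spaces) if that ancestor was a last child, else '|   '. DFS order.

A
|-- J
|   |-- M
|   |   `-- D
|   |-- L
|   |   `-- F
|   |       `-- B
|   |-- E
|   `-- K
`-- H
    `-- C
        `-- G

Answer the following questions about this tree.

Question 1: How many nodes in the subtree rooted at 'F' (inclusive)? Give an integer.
Subtree rooted at F contains: B, F
Count = 2

Answer: 2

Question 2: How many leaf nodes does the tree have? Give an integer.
Answer: 5

Derivation:
Leaves (nodes with no children): B, D, E, G, K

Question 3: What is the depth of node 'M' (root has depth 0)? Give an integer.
Answer: 2

Derivation:
Path from root to M: A -> J -> M
Depth = number of edges = 2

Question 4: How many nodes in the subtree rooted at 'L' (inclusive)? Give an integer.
Subtree rooted at L contains: B, F, L
Count = 3

Answer: 3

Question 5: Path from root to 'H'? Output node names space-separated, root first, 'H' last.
Answer: A H

Derivation:
Walk down from root: A -> H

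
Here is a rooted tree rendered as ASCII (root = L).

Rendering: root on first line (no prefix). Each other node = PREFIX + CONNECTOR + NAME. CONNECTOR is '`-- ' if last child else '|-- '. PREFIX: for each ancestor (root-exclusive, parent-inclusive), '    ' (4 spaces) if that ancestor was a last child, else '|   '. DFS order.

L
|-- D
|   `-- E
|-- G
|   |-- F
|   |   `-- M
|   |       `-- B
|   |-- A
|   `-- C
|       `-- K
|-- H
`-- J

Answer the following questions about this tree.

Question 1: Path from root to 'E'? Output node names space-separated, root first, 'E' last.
Walk down from root: L -> D -> E

Answer: L D E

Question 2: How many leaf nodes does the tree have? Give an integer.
Leaves (nodes with no children): A, B, E, H, J, K

Answer: 6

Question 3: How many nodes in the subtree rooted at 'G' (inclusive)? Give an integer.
Subtree rooted at G contains: A, B, C, F, G, K, M
Count = 7

Answer: 7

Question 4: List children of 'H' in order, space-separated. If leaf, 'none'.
Node H's children (from adjacency): (leaf)

Answer: none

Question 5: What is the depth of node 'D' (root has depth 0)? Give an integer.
Path from root to D: L -> D
Depth = number of edges = 1

Answer: 1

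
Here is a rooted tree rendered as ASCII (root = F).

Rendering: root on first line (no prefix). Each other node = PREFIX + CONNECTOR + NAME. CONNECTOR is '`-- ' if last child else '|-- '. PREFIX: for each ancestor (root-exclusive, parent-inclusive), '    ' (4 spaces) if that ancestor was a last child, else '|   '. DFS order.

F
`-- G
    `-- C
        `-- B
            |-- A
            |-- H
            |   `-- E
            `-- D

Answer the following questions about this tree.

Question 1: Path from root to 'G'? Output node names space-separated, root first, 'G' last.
Answer: F G

Derivation:
Walk down from root: F -> G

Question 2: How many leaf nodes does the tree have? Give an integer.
Leaves (nodes with no children): A, D, E

Answer: 3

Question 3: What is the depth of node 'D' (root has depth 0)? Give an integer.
Answer: 4

Derivation:
Path from root to D: F -> G -> C -> B -> D
Depth = number of edges = 4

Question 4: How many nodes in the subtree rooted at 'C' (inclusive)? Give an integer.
Subtree rooted at C contains: A, B, C, D, E, H
Count = 6

Answer: 6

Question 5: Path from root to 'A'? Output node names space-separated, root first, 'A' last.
Walk down from root: F -> G -> C -> B -> A

Answer: F G C B A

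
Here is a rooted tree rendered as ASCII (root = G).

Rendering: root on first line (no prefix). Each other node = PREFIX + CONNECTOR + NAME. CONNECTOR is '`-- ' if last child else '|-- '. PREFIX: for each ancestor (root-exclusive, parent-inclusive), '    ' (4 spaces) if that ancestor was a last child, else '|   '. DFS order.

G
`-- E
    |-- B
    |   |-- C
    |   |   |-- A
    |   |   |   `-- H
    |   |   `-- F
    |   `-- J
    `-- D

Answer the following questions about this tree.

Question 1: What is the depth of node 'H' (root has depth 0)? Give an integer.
Answer: 5

Derivation:
Path from root to H: G -> E -> B -> C -> A -> H
Depth = number of edges = 5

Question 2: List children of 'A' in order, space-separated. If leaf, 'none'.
Answer: H

Derivation:
Node A's children (from adjacency): H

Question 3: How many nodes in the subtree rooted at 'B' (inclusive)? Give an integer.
Subtree rooted at B contains: A, B, C, F, H, J
Count = 6

Answer: 6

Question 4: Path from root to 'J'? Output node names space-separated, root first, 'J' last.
Answer: G E B J

Derivation:
Walk down from root: G -> E -> B -> J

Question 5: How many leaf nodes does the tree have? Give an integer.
Answer: 4

Derivation:
Leaves (nodes with no children): D, F, H, J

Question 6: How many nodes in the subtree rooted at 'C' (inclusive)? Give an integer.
Answer: 4

Derivation:
Subtree rooted at C contains: A, C, F, H
Count = 4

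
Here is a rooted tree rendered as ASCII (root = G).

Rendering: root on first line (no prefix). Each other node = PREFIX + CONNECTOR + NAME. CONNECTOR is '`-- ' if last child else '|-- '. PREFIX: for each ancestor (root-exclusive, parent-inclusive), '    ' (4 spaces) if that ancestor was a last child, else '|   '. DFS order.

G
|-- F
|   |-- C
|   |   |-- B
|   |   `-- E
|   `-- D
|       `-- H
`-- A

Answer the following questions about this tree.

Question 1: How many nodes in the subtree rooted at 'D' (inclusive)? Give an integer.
Subtree rooted at D contains: D, H
Count = 2

Answer: 2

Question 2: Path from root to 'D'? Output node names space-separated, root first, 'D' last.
Answer: G F D

Derivation:
Walk down from root: G -> F -> D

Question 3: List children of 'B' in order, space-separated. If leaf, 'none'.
Node B's children (from adjacency): (leaf)

Answer: none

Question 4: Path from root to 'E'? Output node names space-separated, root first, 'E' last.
Answer: G F C E

Derivation:
Walk down from root: G -> F -> C -> E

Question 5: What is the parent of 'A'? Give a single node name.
Answer: G

Derivation:
Scan adjacency: A appears as child of G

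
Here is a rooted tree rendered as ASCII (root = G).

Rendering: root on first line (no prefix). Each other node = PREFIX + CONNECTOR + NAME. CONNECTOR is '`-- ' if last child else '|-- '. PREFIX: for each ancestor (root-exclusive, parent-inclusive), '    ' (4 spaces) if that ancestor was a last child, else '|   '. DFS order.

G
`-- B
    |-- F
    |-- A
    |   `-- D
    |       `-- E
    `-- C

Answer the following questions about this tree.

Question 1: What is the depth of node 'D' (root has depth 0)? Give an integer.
Answer: 3

Derivation:
Path from root to D: G -> B -> A -> D
Depth = number of edges = 3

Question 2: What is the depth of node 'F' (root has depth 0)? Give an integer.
Path from root to F: G -> B -> F
Depth = number of edges = 2

Answer: 2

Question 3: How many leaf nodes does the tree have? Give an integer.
Answer: 3

Derivation:
Leaves (nodes with no children): C, E, F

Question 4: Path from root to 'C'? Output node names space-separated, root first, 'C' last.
Answer: G B C

Derivation:
Walk down from root: G -> B -> C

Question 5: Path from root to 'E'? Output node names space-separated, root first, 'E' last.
Walk down from root: G -> B -> A -> D -> E

Answer: G B A D E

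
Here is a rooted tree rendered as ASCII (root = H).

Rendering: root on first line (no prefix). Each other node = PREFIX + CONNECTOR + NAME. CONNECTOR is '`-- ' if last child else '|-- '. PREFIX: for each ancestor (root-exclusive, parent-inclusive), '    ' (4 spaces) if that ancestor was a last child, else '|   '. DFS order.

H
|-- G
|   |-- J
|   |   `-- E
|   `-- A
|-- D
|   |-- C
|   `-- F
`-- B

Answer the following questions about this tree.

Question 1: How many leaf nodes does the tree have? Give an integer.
Answer: 5

Derivation:
Leaves (nodes with no children): A, B, C, E, F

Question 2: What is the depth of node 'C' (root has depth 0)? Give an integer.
Path from root to C: H -> D -> C
Depth = number of edges = 2

Answer: 2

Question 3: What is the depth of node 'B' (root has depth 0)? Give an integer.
Path from root to B: H -> B
Depth = number of edges = 1

Answer: 1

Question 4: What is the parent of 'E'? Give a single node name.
Answer: J

Derivation:
Scan adjacency: E appears as child of J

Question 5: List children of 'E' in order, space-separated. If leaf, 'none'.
Node E's children (from adjacency): (leaf)

Answer: none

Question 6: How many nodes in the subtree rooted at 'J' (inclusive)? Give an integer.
Answer: 2

Derivation:
Subtree rooted at J contains: E, J
Count = 2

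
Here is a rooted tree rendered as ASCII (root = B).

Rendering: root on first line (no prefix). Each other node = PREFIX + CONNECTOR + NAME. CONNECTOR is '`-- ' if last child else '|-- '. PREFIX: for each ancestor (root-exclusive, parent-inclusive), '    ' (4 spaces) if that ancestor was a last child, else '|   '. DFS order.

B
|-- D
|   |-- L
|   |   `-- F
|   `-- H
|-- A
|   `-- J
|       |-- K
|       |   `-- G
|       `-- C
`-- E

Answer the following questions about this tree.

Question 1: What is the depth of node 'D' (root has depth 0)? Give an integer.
Path from root to D: B -> D
Depth = number of edges = 1

Answer: 1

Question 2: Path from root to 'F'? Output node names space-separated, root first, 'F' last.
Walk down from root: B -> D -> L -> F

Answer: B D L F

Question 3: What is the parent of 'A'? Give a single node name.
Scan adjacency: A appears as child of B

Answer: B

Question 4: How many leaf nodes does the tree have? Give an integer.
Leaves (nodes with no children): C, E, F, G, H

Answer: 5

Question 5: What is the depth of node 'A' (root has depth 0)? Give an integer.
Path from root to A: B -> A
Depth = number of edges = 1

Answer: 1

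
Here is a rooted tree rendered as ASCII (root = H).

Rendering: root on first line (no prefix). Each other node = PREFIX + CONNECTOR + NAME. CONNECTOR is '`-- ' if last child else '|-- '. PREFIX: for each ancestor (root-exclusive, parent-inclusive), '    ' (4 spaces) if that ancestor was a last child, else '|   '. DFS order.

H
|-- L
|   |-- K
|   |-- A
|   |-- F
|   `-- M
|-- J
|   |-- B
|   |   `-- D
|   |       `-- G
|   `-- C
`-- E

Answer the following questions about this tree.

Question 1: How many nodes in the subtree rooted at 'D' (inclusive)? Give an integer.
Subtree rooted at D contains: D, G
Count = 2

Answer: 2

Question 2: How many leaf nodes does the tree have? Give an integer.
Answer: 7

Derivation:
Leaves (nodes with no children): A, C, E, F, G, K, M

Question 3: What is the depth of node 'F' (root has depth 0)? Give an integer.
Path from root to F: H -> L -> F
Depth = number of edges = 2

Answer: 2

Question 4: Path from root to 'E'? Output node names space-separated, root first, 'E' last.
Answer: H E

Derivation:
Walk down from root: H -> E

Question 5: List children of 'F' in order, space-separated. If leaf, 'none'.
Answer: none

Derivation:
Node F's children (from adjacency): (leaf)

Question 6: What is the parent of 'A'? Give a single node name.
Scan adjacency: A appears as child of L

Answer: L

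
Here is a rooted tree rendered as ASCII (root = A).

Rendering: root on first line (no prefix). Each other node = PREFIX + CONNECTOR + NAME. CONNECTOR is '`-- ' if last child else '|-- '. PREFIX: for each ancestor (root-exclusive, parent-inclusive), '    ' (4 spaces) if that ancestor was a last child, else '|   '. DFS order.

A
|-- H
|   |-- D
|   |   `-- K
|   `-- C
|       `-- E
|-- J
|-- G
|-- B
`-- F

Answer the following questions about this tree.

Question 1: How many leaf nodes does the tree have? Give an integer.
Leaves (nodes with no children): B, E, F, G, J, K

Answer: 6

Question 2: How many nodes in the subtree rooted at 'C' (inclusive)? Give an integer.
Subtree rooted at C contains: C, E
Count = 2

Answer: 2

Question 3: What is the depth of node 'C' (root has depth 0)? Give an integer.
Path from root to C: A -> H -> C
Depth = number of edges = 2

Answer: 2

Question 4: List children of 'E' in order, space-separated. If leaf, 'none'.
Answer: none

Derivation:
Node E's children (from adjacency): (leaf)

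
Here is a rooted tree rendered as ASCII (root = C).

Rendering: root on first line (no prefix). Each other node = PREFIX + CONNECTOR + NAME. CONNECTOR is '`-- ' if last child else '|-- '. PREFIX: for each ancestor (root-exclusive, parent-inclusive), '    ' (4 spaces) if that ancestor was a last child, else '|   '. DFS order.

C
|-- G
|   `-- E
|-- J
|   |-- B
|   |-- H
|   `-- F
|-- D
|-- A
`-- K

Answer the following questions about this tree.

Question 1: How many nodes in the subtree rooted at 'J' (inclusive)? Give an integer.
Answer: 4

Derivation:
Subtree rooted at J contains: B, F, H, J
Count = 4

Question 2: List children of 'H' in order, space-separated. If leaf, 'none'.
Answer: none

Derivation:
Node H's children (from adjacency): (leaf)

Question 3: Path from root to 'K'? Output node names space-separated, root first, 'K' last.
Walk down from root: C -> K

Answer: C K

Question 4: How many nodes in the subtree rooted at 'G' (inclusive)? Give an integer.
Subtree rooted at G contains: E, G
Count = 2

Answer: 2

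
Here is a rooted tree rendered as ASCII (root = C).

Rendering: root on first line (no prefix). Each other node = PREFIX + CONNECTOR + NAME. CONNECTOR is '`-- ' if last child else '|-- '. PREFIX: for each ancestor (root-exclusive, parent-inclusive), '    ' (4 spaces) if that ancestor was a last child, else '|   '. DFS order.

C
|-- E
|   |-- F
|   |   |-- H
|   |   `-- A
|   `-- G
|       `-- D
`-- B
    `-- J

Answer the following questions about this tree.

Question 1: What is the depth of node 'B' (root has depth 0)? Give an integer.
Answer: 1

Derivation:
Path from root to B: C -> B
Depth = number of edges = 1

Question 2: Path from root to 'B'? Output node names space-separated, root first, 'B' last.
Walk down from root: C -> B

Answer: C B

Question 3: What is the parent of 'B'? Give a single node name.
Scan adjacency: B appears as child of C

Answer: C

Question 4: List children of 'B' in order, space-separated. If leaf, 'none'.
Node B's children (from adjacency): J

Answer: J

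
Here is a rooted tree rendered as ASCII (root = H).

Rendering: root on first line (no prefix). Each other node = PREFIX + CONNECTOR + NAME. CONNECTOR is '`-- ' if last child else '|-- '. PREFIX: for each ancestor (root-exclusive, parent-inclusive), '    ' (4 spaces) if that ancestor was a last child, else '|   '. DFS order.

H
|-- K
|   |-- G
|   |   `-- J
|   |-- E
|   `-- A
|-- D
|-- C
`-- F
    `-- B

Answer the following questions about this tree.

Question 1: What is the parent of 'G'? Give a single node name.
Answer: K

Derivation:
Scan adjacency: G appears as child of K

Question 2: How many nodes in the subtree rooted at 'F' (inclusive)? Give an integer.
Subtree rooted at F contains: B, F
Count = 2

Answer: 2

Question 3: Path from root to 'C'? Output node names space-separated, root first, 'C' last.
Answer: H C

Derivation:
Walk down from root: H -> C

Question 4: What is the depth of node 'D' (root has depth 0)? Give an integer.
Answer: 1

Derivation:
Path from root to D: H -> D
Depth = number of edges = 1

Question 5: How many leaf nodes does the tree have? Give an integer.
Answer: 6

Derivation:
Leaves (nodes with no children): A, B, C, D, E, J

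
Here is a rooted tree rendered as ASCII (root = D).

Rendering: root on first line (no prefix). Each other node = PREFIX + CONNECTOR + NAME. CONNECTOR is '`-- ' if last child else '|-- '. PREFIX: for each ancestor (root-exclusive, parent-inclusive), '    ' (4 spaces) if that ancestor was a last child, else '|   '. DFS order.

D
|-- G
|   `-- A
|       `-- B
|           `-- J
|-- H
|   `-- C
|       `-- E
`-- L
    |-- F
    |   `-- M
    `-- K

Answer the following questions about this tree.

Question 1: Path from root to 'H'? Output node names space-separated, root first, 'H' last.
Answer: D H

Derivation:
Walk down from root: D -> H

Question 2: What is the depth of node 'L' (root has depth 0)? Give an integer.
Path from root to L: D -> L
Depth = number of edges = 1

Answer: 1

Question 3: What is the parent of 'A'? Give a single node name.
Answer: G

Derivation:
Scan adjacency: A appears as child of G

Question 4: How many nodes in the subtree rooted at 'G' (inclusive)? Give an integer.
Answer: 4

Derivation:
Subtree rooted at G contains: A, B, G, J
Count = 4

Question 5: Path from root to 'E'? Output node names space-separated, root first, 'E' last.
Walk down from root: D -> H -> C -> E

Answer: D H C E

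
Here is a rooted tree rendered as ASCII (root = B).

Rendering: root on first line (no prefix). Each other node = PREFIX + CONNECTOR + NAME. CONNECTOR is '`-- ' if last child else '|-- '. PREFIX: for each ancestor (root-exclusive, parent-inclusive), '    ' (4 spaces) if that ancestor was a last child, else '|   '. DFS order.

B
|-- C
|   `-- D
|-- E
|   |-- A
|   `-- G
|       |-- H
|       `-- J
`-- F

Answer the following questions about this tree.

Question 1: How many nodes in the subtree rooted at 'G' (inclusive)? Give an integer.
Subtree rooted at G contains: G, H, J
Count = 3

Answer: 3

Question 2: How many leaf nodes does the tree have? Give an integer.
Answer: 5

Derivation:
Leaves (nodes with no children): A, D, F, H, J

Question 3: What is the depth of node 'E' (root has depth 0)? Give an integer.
Answer: 1

Derivation:
Path from root to E: B -> E
Depth = number of edges = 1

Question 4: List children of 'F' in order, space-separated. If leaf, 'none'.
Answer: none

Derivation:
Node F's children (from adjacency): (leaf)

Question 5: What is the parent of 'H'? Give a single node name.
Scan adjacency: H appears as child of G

Answer: G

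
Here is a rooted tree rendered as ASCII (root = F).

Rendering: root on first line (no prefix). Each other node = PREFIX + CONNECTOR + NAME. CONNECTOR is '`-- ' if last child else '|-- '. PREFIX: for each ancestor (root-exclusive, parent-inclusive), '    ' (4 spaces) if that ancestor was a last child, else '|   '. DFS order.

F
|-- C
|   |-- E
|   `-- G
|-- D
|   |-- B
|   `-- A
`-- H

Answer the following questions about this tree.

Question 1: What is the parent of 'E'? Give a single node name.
Scan adjacency: E appears as child of C

Answer: C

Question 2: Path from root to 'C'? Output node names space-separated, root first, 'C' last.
Walk down from root: F -> C

Answer: F C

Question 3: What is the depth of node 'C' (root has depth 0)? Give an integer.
Path from root to C: F -> C
Depth = number of edges = 1

Answer: 1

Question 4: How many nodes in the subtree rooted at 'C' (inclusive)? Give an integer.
Answer: 3

Derivation:
Subtree rooted at C contains: C, E, G
Count = 3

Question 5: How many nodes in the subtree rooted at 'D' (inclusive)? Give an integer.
Answer: 3

Derivation:
Subtree rooted at D contains: A, B, D
Count = 3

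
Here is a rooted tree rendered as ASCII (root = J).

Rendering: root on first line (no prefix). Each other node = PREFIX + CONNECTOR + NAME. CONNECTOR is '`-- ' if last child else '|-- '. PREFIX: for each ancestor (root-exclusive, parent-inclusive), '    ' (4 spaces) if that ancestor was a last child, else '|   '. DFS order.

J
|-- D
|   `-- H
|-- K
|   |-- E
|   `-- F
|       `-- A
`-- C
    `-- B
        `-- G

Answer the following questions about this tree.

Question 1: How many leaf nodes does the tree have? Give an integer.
Leaves (nodes with no children): A, E, G, H

Answer: 4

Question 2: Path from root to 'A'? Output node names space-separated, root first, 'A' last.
Answer: J K F A

Derivation:
Walk down from root: J -> K -> F -> A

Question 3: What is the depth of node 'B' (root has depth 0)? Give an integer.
Path from root to B: J -> C -> B
Depth = number of edges = 2

Answer: 2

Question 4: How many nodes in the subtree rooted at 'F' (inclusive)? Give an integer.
Answer: 2

Derivation:
Subtree rooted at F contains: A, F
Count = 2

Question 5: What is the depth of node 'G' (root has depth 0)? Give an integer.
Answer: 3

Derivation:
Path from root to G: J -> C -> B -> G
Depth = number of edges = 3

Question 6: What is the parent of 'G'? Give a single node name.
Scan adjacency: G appears as child of B

Answer: B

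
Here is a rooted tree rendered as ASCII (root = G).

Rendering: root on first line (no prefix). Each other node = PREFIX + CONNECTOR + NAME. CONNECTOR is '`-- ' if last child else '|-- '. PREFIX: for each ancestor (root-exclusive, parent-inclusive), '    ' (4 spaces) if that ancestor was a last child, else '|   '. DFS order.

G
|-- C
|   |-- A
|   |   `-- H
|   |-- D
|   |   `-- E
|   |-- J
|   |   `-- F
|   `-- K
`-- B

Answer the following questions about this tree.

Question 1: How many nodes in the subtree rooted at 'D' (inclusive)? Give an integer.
Subtree rooted at D contains: D, E
Count = 2

Answer: 2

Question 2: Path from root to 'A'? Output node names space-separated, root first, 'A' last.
Walk down from root: G -> C -> A

Answer: G C A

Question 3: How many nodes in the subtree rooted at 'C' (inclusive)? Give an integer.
Answer: 8

Derivation:
Subtree rooted at C contains: A, C, D, E, F, H, J, K
Count = 8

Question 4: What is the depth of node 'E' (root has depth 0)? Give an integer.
Answer: 3

Derivation:
Path from root to E: G -> C -> D -> E
Depth = number of edges = 3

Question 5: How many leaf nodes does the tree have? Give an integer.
Answer: 5

Derivation:
Leaves (nodes with no children): B, E, F, H, K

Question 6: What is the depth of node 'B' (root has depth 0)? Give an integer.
Path from root to B: G -> B
Depth = number of edges = 1

Answer: 1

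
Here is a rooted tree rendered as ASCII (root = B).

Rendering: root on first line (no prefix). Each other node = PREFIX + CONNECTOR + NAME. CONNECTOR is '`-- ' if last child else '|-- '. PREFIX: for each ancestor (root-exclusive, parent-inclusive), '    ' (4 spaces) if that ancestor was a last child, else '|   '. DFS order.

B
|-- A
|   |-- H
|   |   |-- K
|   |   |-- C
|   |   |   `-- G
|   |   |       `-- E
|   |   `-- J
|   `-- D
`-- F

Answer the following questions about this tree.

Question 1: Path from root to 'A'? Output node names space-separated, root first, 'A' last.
Walk down from root: B -> A

Answer: B A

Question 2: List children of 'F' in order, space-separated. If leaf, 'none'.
Answer: none

Derivation:
Node F's children (from adjacency): (leaf)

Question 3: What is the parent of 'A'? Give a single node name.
Scan adjacency: A appears as child of B

Answer: B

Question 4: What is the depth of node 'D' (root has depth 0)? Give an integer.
Answer: 2

Derivation:
Path from root to D: B -> A -> D
Depth = number of edges = 2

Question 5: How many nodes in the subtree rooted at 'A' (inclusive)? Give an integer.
Subtree rooted at A contains: A, C, D, E, G, H, J, K
Count = 8

Answer: 8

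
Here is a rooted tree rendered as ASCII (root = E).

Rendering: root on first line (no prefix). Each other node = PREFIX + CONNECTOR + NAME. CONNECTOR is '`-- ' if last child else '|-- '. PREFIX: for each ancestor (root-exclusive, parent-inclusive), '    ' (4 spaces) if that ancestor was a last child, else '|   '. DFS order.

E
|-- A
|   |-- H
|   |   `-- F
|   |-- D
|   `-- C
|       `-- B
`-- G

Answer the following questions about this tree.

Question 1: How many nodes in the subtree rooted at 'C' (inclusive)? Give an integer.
Answer: 2

Derivation:
Subtree rooted at C contains: B, C
Count = 2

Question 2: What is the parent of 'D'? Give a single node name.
Scan adjacency: D appears as child of A

Answer: A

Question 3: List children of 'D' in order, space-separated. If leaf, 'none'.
Answer: none

Derivation:
Node D's children (from adjacency): (leaf)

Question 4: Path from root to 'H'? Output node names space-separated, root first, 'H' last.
Walk down from root: E -> A -> H

Answer: E A H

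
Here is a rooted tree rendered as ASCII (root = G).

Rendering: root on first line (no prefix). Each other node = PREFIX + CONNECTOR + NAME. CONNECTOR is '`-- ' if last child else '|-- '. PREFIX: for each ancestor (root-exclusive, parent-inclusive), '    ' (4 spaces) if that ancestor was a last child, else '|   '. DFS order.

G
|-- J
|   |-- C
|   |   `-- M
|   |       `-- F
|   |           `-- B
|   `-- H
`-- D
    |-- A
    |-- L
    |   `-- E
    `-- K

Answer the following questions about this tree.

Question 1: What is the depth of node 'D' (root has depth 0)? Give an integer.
Path from root to D: G -> D
Depth = number of edges = 1

Answer: 1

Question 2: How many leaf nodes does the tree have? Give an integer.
Answer: 5

Derivation:
Leaves (nodes with no children): A, B, E, H, K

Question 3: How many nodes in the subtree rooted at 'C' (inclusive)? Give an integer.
Subtree rooted at C contains: B, C, F, M
Count = 4

Answer: 4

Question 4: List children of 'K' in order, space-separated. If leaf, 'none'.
Node K's children (from adjacency): (leaf)

Answer: none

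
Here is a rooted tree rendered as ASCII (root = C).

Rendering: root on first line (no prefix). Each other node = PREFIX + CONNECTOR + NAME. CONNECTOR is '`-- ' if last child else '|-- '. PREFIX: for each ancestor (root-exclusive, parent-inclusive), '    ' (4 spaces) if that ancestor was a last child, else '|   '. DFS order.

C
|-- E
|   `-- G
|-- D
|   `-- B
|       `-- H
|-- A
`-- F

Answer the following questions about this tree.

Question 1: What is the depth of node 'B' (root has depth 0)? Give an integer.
Path from root to B: C -> D -> B
Depth = number of edges = 2

Answer: 2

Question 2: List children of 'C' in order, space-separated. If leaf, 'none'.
Answer: E D A F

Derivation:
Node C's children (from adjacency): E, D, A, F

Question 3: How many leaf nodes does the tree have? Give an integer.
Answer: 4

Derivation:
Leaves (nodes with no children): A, F, G, H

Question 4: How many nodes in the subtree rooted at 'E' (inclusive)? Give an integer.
Answer: 2

Derivation:
Subtree rooted at E contains: E, G
Count = 2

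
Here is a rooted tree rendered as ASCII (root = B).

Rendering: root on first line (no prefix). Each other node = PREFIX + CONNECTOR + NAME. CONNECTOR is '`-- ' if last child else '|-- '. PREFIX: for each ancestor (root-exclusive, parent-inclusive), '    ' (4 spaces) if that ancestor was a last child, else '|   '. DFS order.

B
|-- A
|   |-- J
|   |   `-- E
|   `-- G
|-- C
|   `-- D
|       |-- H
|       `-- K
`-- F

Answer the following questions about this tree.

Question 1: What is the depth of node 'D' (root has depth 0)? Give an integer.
Answer: 2

Derivation:
Path from root to D: B -> C -> D
Depth = number of edges = 2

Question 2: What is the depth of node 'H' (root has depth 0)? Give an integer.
Answer: 3

Derivation:
Path from root to H: B -> C -> D -> H
Depth = number of edges = 3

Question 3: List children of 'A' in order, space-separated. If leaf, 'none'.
Answer: J G

Derivation:
Node A's children (from adjacency): J, G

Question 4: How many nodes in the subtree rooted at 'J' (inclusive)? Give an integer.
Answer: 2

Derivation:
Subtree rooted at J contains: E, J
Count = 2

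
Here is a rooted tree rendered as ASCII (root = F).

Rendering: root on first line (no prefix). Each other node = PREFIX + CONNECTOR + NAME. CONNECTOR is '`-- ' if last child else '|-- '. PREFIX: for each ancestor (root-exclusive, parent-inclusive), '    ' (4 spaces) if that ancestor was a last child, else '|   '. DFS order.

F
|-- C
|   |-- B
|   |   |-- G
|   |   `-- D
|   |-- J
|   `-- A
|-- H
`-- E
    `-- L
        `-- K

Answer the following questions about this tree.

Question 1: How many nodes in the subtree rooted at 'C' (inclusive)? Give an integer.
Subtree rooted at C contains: A, B, C, D, G, J
Count = 6

Answer: 6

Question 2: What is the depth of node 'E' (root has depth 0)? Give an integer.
Path from root to E: F -> E
Depth = number of edges = 1

Answer: 1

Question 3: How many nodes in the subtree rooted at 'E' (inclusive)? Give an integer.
Answer: 3

Derivation:
Subtree rooted at E contains: E, K, L
Count = 3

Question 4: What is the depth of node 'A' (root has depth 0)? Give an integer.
Path from root to A: F -> C -> A
Depth = number of edges = 2

Answer: 2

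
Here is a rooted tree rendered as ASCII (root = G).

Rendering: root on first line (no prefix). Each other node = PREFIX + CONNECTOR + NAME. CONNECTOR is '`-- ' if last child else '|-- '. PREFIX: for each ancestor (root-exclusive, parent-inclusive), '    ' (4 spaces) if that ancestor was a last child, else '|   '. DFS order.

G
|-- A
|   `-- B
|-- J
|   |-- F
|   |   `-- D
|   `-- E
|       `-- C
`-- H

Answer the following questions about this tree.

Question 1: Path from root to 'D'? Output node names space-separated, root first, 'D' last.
Answer: G J F D

Derivation:
Walk down from root: G -> J -> F -> D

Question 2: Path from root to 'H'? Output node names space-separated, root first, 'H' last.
Answer: G H

Derivation:
Walk down from root: G -> H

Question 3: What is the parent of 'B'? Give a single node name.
Answer: A

Derivation:
Scan adjacency: B appears as child of A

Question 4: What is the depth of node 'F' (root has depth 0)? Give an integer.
Path from root to F: G -> J -> F
Depth = number of edges = 2

Answer: 2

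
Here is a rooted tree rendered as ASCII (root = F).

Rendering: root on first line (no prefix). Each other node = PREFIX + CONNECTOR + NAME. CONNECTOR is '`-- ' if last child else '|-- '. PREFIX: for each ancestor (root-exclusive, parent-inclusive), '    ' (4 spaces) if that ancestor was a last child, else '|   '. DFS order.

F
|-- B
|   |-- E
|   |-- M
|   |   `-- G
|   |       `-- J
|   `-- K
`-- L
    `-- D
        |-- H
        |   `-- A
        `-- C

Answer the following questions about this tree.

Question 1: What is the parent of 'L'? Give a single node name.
Scan adjacency: L appears as child of F

Answer: F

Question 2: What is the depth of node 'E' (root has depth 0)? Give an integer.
Path from root to E: F -> B -> E
Depth = number of edges = 2

Answer: 2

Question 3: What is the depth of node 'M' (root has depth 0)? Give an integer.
Path from root to M: F -> B -> M
Depth = number of edges = 2

Answer: 2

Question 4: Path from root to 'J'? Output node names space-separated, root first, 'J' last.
Answer: F B M G J

Derivation:
Walk down from root: F -> B -> M -> G -> J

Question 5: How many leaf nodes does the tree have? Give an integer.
Leaves (nodes with no children): A, C, E, J, K

Answer: 5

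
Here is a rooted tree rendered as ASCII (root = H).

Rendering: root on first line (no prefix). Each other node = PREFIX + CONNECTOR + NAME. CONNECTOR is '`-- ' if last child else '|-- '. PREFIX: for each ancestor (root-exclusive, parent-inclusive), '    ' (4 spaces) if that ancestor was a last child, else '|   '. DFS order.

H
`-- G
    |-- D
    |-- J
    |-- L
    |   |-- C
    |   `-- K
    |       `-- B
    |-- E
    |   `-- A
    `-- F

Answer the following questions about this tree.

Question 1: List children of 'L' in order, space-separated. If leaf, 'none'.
Node L's children (from adjacency): C, K

Answer: C K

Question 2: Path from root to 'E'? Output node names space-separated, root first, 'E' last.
Walk down from root: H -> G -> E

Answer: H G E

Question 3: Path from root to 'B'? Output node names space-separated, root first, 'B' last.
Walk down from root: H -> G -> L -> K -> B

Answer: H G L K B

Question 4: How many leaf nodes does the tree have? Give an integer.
Leaves (nodes with no children): A, B, C, D, F, J

Answer: 6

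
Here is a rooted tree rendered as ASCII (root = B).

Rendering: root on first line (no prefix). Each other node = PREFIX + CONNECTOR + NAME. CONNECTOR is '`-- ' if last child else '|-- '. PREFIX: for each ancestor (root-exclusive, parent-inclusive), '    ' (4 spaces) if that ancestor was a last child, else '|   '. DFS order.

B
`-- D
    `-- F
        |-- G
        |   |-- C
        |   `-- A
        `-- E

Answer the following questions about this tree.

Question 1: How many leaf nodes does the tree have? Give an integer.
Answer: 3

Derivation:
Leaves (nodes with no children): A, C, E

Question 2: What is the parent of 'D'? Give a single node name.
Scan adjacency: D appears as child of B

Answer: B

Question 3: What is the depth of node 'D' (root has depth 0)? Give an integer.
Path from root to D: B -> D
Depth = number of edges = 1

Answer: 1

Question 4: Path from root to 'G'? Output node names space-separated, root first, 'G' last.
Walk down from root: B -> D -> F -> G

Answer: B D F G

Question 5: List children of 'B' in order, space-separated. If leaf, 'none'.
Answer: D

Derivation:
Node B's children (from adjacency): D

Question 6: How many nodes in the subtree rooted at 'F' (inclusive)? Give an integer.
Answer: 5

Derivation:
Subtree rooted at F contains: A, C, E, F, G
Count = 5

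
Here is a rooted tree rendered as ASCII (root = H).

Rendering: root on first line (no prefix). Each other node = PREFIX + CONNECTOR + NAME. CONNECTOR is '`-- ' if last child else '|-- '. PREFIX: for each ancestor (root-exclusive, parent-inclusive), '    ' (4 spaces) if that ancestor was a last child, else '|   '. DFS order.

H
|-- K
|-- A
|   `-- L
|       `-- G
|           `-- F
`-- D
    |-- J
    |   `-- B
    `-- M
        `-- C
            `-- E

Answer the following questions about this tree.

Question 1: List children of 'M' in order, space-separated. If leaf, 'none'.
Node M's children (from adjacency): C

Answer: C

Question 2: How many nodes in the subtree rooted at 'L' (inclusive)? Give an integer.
Subtree rooted at L contains: F, G, L
Count = 3

Answer: 3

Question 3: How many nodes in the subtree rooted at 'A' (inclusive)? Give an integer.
Subtree rooted at A contains: A, F, G, L
Count = 4

Answer: 4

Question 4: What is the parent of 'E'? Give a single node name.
Scan adjacency: E appears as child of C

Answer: C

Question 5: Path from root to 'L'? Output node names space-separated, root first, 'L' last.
Answer: H A L

Derivation:
Walk down from root: H -> A -> L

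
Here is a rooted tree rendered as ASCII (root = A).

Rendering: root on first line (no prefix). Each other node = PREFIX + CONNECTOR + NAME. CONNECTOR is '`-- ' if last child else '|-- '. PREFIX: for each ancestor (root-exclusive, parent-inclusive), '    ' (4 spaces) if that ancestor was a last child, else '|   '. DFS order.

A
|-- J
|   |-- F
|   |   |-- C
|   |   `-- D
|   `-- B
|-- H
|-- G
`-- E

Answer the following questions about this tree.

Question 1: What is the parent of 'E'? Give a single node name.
Answer: A

Derivation:
Scan adjacency: E appears as child of A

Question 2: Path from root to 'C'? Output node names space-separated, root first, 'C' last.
Answer: A J F C

Derivation:
Walk down from root: A -> J -> F -> C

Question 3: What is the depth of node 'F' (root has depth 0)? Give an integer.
Answer: 2

Derivation:
Path from root to F: A -> J -> F
Depth = number of edges = 2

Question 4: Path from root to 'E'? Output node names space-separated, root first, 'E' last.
Answer: A E

Derivation:
Walk down from root: A -> E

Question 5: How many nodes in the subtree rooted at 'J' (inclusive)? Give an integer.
Subtree rooted at J contains: B, C, D, F, J
Count = 5

Answer: 5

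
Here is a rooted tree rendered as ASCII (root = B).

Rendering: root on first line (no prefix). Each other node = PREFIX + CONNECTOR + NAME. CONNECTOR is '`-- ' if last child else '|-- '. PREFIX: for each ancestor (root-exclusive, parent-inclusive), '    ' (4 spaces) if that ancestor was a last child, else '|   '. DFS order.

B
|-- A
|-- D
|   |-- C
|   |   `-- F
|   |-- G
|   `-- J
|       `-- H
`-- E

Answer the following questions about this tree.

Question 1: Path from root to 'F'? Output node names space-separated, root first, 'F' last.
Answer: B D C F

Derivation:
Walk down from root: B -> D -> C -> F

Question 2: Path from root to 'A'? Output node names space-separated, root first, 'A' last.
Answer: B A

Derivation:
Walk down from root: B -> A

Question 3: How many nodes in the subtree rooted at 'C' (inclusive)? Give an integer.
Subtree rooted at C contains: C, F
Count = 2

Answer: 2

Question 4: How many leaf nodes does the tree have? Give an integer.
Leaves (nodes with no children): A, E, F, G, H

Answer: 5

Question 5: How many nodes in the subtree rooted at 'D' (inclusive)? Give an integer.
Answer: 6

Derivation:
Subtree rooted at D contains: C, D, F, G, H, J
Count = 6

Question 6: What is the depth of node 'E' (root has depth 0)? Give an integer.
Answer: 1

Derivation:
Path from root to E: B -> E
Depth = number of edges = 1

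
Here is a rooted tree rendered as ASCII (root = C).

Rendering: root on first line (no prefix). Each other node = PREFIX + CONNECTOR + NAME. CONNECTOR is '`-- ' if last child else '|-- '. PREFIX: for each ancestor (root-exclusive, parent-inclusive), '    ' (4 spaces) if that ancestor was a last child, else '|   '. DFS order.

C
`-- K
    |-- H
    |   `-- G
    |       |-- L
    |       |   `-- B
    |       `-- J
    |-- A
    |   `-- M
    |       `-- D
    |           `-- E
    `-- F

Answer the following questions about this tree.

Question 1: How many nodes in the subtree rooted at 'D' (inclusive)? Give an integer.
Answer: 2

Derivation:
Subtree rooted at D contains: D, E
Count = 2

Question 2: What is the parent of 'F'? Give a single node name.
Scan adjacency: F appears as child of K

Answer: K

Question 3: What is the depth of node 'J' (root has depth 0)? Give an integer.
Path from root to J: C -> K -> H -> G -> J
Depth = number of edges = 4

Answer: 4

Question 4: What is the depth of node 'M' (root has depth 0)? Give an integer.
Path from root to M: C -> K -> A -> M
Depth = number of edges = 3

Answer: 3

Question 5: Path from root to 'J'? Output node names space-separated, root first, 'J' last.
Walk down from root: C -> K -> H -> G -> J

Answer: C K H G J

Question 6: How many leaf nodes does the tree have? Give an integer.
Answer: 4

Derivation:
Leaves (nodes with no children): B, E, F, J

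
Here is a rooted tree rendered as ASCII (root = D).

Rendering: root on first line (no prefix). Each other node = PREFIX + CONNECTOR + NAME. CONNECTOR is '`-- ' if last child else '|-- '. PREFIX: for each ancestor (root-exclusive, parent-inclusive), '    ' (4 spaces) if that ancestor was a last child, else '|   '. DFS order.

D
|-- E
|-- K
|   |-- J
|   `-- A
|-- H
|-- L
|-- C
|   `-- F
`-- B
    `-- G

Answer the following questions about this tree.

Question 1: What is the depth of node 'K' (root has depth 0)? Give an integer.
Answer: 1

Derivation:
Path from root to K: D -> K
Depth = number of edges = 1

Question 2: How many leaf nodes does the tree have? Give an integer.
Answer: 7

Derivation:
Leaves (nodes with no children): A, E, F, G, H, J, L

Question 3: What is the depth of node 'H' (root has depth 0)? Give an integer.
Path from root to H: D -> H
Depth = number of edges = 1

Answer: 1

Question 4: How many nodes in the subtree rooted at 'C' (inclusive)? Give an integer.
Subtree rooted at C contains: C, F
Count = 2

Answer: 2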